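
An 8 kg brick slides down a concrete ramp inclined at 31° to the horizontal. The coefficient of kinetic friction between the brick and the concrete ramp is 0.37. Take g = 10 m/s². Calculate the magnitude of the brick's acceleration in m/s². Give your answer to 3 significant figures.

Resolving the weight along the incline: the component pulling the brick down the slope is mg sin 31° = 8 × 10 × 0.5150 = 41.200 N, and the normal force is N = mg cos 31° = 8 × 10 × 0.8572 = 68.576 N.
Kinetic friction acts up the slope with magnitude f = μN = 0.37 × 68.576 = 25.373 N.
Net force along the incline is 41.200 − 25.373 = 15.827 N, so a = 15.827 / 8 = 1.9784 m/s².

1.98 m/s²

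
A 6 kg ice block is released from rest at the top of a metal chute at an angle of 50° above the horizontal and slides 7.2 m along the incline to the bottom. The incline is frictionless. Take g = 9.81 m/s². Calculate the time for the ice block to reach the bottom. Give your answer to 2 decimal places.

The weight component along the incline is mg sin 50° = 45.089 N and the normal force is N = mg cos 50° = 37.834 N.
With no friction, a = g sin 50° = 7.5149 m/s².
Starting from rest, L = ½at², so t = √(2L/a) = √(2 × 7.2 / 7.5149) = 1.3843 s.

1.38 s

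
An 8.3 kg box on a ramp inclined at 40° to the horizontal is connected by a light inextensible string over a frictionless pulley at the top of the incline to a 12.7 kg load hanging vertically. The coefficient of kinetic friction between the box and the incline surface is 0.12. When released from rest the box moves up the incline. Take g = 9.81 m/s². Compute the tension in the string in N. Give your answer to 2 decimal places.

For the box on the incline: the weight component along the slope is m₁g sin 40° = 8.3 × 9.81 × 0.6428 = 52.339 N and the normal force is N = m₁g cos 40° = 62.374 N.
Kinetic friction opposes the box's motion up the incline: f = μN = 0.12 × 62.374 = 7.485 N acting down the slope.
Newton's second law for the box (up-slope positive): T − 52.339 − 7.485 = 8.3 a. For the hanging load (downward positive): 12.7 × 9.81 − T = 12.7 a.
Adding the two equations eliminates T: 64.763 = 21 a, so a = 3.0840 m/s².
Then from the hanging load's equation, T = 12.7 × (9.81 − 3.0840) = 85.420 N.

85.42 N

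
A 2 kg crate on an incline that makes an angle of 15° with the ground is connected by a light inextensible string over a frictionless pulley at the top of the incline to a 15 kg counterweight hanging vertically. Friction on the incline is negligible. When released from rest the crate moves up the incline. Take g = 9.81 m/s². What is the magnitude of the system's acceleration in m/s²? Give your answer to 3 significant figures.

For the crate on the incline: the weight component along the slope is m₁g sin 15° = 2 × 9.81 × 0.2588 = 5.078 N and the normal force is N = m₁g cos 15° = 18.951 N.
Newton's second law for the crate (up-slope positive): T − 5.078 = 2 a. For the hanging counterweight (downward positive): 15 × 9.81 − T = 15 a.
Adding the two equations eliminates T: 142.072 = 17 a, so a = 8.3572 m/s².

8.36 m/s²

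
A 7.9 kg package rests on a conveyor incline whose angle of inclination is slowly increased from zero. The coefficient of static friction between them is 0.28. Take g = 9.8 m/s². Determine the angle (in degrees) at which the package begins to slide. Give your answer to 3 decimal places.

15.642°

At the threshold of sliding, static friction is at its maximum μ_s N and exactly balances the weight component along the incline: mg sin θ = μ_s mg cos θ.
Hence tan θ = μ_s = 0.28, so θ = arctan(0.28) = 15.6422°.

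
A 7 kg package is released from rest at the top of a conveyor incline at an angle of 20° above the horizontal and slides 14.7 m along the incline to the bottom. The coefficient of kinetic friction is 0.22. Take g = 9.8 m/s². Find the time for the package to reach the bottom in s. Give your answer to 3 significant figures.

The weight component along the incline is mg sin 20° = 23.463 N and the normal force is N = mg cos 20° = 64.463 N.
Friction up the slope is f = μN = 0.22 × 64.463 = 14.182 N, so the net downslope force is 23.463 − 14.182 = 9.281 N and a = 9.281 / 7 = 1.3259 m/s².
Starting from rest, L = ½at², so t = √(2L/a) = √(2 × 14.7 / 1.3259) = 4.7089 s.

4.71 s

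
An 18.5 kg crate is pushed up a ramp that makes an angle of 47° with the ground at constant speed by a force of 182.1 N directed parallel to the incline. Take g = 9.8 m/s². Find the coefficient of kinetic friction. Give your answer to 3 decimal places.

0.400

At constant speed ΣF = 0 along the incline. The applied 182.1 N acts up the slope; the weight component mg sin 47° = 132.594 N and kinetic friction μN both act down the slope.
So 182.1 = 132.594 + μ × 123.646, giving μ = (182.1 − 132.594) / 123.646 = 0.4004.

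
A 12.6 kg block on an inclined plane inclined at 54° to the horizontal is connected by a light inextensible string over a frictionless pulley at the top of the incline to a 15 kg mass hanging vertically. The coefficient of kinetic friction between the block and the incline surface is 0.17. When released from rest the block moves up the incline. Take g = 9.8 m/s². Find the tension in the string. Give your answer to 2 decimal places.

For the block on the incline: the weight component along the slope is m₁g sin 54° = 12.6 × 9.8 × 0.8090 = 99.895 N and the normal force is N = m₁g cos 54° = 72.580 N.
Kinetic friction opposes the block's motion up the incline: f = μN = 0.17 × 72.580 = 12.339 N acting down the slope.
Newton's second law for the block (up-slope positive): T − 99.895 − 12.339 = 12.6 a. For the hanging mass (downward positive): 15 × 9.8 − T = 15 a.
Adding the two equations eliminates T: 34.766 = 27.6 a, so a = 1.2596 m/s².
Then from the hanging mass's equation, T = 15 × (9.8 − 1.2596) = 128.106 N.

128.11 N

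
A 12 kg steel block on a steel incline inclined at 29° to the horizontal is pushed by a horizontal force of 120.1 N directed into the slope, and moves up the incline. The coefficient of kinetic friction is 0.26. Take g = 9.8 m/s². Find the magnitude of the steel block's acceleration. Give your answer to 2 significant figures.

0.51 m/s²

The horizontal push has components F cos 29° = 120.1 × 0.8746 = 105.039 N up the incline and F sin 29° = 120.1 × 0.4848 = 58.224 N pressing into the surface.
The normal force is therefore N = mg cos 29° + F sin 29° = 102.853 + 58.224 = 161.077 N, and kinetic friction down the slope is μN = 0.26 × 161.077 = 41.880 N.
Along the incline: F cos 29° − mg sin 29° − μN = ma, so 105.039 − 57.012 − 41.880 = 12 a, giving a = 0.5122 m/s².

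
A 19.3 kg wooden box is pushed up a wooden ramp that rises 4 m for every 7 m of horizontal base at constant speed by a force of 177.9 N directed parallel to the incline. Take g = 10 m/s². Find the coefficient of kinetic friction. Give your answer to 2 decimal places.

At constant speed ΣF = 0 along the incline. The applied 177.9 N acts up the slope; the weight component mg sin 29.74° = 95.755 N and kinetic friction μN both act down the slope.
So 177.9 = 95.755 + μ × 167.571, giving μ = (177.9 − 95.755) / 167.571 = 0.4902.

0.49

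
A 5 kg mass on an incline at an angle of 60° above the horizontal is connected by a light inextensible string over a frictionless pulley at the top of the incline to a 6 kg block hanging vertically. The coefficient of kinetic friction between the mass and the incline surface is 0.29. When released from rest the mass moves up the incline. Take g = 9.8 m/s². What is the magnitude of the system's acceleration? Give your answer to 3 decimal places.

For the mass on the incline: the weight component along the slope is m₁g sin 60° = 5 × 9.8 × 0.8660 = 42.434 N and the normal force is N = m₁g cos 60° = 24.500 N.
Kinetic friction opposes the mass's motion up the incline: f = μN = 0.29 × 24.500 = 7.105 N acting down the slope.
Newton's second law for the mass (up-slope positive): T − 42.434 − 7.105 = 5 a. For the hanging block (downward positive): 6 × 9.8 − T = 6 a.
Adding the two equations eliminates T: 9.261 = 11 a, so a = 0.8419 m/s².

0.842 m/s²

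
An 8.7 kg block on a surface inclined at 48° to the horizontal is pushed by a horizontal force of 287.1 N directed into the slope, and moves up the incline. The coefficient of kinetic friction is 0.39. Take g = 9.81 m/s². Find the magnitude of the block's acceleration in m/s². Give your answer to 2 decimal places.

2.67 m/s²

The horizontal push has components F cos 48° = 287.1 × 0.6691 = 192.099 N up the incline and F sin 48° = 287.1 × 0.7431 = 213.344 N pressing into the surface.
The normal force is therefore N = mg cos 48° + F sin 48° = 57.106 + 213.344 = 270.450 N, and kinetic friction down the slope is μN = 0.39 × 270.450 = 105.475 N.
Along the incline: F cos 48° − mg sin 48° − μN = ma, so 192.099 − 63.421 − 105.475 = 8.7 a, giving a = 2.6670 m/s².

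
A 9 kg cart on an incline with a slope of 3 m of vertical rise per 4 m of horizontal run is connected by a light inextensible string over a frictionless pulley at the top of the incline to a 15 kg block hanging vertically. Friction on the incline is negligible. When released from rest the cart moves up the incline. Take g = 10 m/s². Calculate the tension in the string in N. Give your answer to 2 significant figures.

For the cart on the incline: the weight component along the slope is m₁g sin 36.87° = 9 × 10 × 0.6000 = 54.000 N and the normal force is N = m₁g cos 36.87° = 72.000 N.
Newton's second law for the cart (up-slope positive): T − 54.000 = 9 a. For the hanging block (downward positive): 15 × 10 − T = 15 a.
Adding the two equations eliminates T: 96.000 = 24 a, so a = 4.0000 m/s².
Then from the hanging block's equation, T = 15 × (10 − 4.0000) = 90.000 N.

90 N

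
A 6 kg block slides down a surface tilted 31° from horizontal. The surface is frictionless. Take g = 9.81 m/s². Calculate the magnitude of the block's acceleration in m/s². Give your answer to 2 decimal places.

Resolving the weight along the incline: the component pulling the block down the slope is mg sin 31° = 6 × 9.81 × 0.5150 = 30.313 N, and the normal force is N = mg cos 31° = 6 × 9.81 × 0.8572 = 50.455 N.
With no friction the net force along the incline is 30.313 N, so a = g sin 31° = 30.313 / 6 = 5.0522 m/s².

5.05 m/s²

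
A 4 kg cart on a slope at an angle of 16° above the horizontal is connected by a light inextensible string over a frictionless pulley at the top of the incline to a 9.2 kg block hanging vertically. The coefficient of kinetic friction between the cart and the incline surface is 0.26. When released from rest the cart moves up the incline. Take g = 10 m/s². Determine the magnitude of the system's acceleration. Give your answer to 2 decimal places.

For the cart on the incline: the weight component along the slope is m₁g sin 16° = 4 × 10 × 0.2756 = 11.024 N and the normal force is N = m₁g cos 16° = 38.450 N.
Kinetic friction opposes the cart's motion up the incline: f = μN = 0.26 × 38.450 = 9.997 N acting down the slope.
Newton's second law for the cart (up-slope positive): T − 11.024 − 9.997 = 4 a. For the hanging block (downward positive): 9.2 × 10 − T = 9.2 a.
Adding the two equations eliminates T: 70.979 = 13.2 a, so a = 5.3772 m/s².

5.38 m/s²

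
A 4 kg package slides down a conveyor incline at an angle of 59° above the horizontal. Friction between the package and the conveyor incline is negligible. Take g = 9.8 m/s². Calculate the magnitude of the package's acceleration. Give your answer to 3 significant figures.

Resolving the weight along the incline: the component pulling the package down the slope is mg sin 59° = 4 × 9.8 × 0.8572 = 33.602 N, and the normal force is N = mg cos 59° = 4 × 9.8 × 0.5150 = 20.188 N.
With no friction the net force along the incline is 33.602 N, so a = g sin 59° = 33.602 / 4 = 8.4005 m/s².

8.40 m/s²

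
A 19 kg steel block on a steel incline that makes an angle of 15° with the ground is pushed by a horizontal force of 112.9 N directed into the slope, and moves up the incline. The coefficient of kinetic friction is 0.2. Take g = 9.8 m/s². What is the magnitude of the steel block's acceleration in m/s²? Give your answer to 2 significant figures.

1.0 m/s²

The horizontal push has components F cos 15° = 112.9 × 0.9659 = 109.050 N up the incline and F sin 15° = 112.9 × 0.2588 = 29.219 N pressing into the surface.
The normal force is therefore N = mg cos 15° + F sin 15° = 179.851 + 29.219 = 209.070 N, and kinetic friction down the slope is μN = 0.2 × 209.070 = 41.814 N.
Along the incline: F cos 15° − mg sin 15° − μN = ma, so 109.050 − 48.189 − 41.814 = 19 a, giving a = 1.0025 m/s².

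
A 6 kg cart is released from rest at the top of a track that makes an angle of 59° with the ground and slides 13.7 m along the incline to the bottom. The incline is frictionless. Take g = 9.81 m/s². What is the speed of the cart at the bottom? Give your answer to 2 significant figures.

The weight component along the incline is mg sin 59° = 50.453 N and the normal force is N = mg cos 59° = 30.315 N.
With no friction, a = g sin 59° = 8.4088 m/s².
Starting from rest over a distance of 13.7 m, v² = 2aL = 2 × 8.4088 × 13.7 = 230.4011, so v = 15.1790 m/s.

15 m/s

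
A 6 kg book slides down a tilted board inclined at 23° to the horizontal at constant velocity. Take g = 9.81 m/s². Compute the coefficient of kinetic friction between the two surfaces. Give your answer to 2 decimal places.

0.42

At constant velocity the net force along the incline is zero: mg sin 23° = μ mg cos 23°.
So μ = tan 23° = 0.3907 / 0.9205 = 0.4244.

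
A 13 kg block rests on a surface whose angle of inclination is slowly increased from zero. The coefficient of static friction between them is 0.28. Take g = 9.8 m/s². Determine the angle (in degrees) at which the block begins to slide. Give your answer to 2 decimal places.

15.64°

At the threshold of sliding, static friction is at its maximum μ_s N and exactly balances the weight component along the incline: mg sin θ = μ_s mg cos θ.
Hence tan θ = μ_s = 0.28, so θ = arctan(0.28) = 15.6422°.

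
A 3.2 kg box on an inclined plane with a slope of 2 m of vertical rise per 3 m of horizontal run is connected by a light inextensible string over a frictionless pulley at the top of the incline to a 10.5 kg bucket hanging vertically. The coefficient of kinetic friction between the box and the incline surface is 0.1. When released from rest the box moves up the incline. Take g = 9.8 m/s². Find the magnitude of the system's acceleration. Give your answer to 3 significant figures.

6.05 m/s²

For the box on the incline: the weight component along the slope is m₁g sin 33.69° = 3.2 × 9.8 × 0.5547 = 17.395 N and the normal force is N = m₁g cos 33.69° = 26.093 N.
Kinetic friction opposes the box's motion up the incline: f = μN = 0.1 × 26.093 = 2.609 N acting down the slope.
Newton's second law for the box (up-slope positive): T − 17.395 − 2.609 = 3.2 a. For the hanging bucket (downward positive): 10.5 × 9.8 − T = 10.5 a.
Adding the two equations eliminates T: 82.896 = 13.7 a, so a = 6.0508 m/s².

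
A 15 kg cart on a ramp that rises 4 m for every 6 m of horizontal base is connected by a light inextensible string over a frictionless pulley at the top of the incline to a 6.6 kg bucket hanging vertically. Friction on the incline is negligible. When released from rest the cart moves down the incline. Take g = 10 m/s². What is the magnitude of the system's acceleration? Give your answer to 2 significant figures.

For the cart on the incline: the weight component along the slope is m₁g sin 33.69° = 15 × 10 × 0.5547 = 83.205 N and the normal force is N = m₁g cos 33.69° = 124.808 N.
Newton's second law for the cart (down-slope positive): 83.205 − T = 15 a. For the hanging bucket (upward positive): T − 6.6 × 10 = 6.6 a.
Adding the two equations eliminates T: 17.205 = 21.6 a, so a = 0.7965 m/s².

0.80 m/s²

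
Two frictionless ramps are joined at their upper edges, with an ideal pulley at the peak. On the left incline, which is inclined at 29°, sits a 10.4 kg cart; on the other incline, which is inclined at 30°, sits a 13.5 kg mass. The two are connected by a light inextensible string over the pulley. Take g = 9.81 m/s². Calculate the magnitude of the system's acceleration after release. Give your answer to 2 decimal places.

Resolve each weight along its own incline: the 10.4 kg mass has component 10.4 × 9.81 × sin 29° = 49.462 N down its slope, and the 13.5 kg mass has 13.5 × 9.81 × sin 30° = 66.217 N down its slope.
The 13.5 kg side's 66.217 N exceeds the other side's 49.462 N, so that mass slides down and the 10.4 kg mass slides up. Taking that direction as positive, Newton's second law for the whole system gives 66.217 − 49.462 = (10.4 + 13.5) a, so a = 16.755 / 23.9 = 0.7010 m/s².

0.70 m/s²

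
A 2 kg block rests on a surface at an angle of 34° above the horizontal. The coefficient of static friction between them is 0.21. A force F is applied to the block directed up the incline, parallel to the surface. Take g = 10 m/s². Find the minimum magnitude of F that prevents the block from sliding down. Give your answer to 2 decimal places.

7.70 N

The normal force is N = mg cos 34° = 16.581 N. With F at its minimum the block is on the verge of sliding down, so static friction is at its maximum μ_s N = 0.21 × 16.581 = 3.482 N and acts up the slope.
Equilibrium along the incline: F + μ_s N = mg sin 34°, so F = 11.184 − 3.482 = 7.702 N.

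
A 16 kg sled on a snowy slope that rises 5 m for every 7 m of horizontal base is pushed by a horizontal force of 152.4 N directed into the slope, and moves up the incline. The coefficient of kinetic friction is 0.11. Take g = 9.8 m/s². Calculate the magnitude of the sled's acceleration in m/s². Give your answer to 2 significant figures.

0.57 m/s²

The horizontal push has components F cos 35.54° = 152.4 × 0.8137 = 124.008 N up the incline and F sin 35.54° = 152.4 × 0.5812 = 88.575 N pressing into the surface.
The normal force is therefore N = mg cos 35.54° + F sin 35.54° = 127.588 + 88.575 = 216.163 N, and kinetic friction down the slope is μN = 0.11 × 216.163 = 23.778 N.
Along the incline: F cos 35.54° − mg sin 35.54° − μN = ma, so 124.008 − 91.132 − 23.778 = 16 a, giving a = 0.5686 m/s².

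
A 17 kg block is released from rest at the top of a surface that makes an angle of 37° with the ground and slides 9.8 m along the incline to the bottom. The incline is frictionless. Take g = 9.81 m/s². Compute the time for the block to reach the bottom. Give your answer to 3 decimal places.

1.822 s

The weight component along the incline is mg sin 37° = 100.365 N and the normal force is N = mg cos 37° = 133.188 N.
With no friction, a = g sin 37° = 5.9038 m/s².
Starting from rest, L = ½at², so t = √(2L/a) = √(2 × 9.8 / 5.9038) = 1.8221 s.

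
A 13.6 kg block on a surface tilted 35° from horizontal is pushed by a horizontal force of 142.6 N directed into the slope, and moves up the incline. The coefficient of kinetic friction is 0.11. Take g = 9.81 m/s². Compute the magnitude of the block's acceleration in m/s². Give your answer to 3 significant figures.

1.42 m/s²

The horizontal push has components F cos 35° = 142.6 × 0.8192 = 116.818 N up the incline and F sin 35° = 142.6 × 0.5736 = 81.795 N pressing into the surface.
The normal force is therefore N = mg cos 35° + F sin 35° = 109.294 + 81.795 = 191.089 N, and kinetic friction down the slope is μN = 0.11 × 191.089 = 21.020 N.
Along the incline: F cos 35° − mg sin 35° − μN = ma, so 116.818 − 76.527 − 21.020 = 13.6 a, giving a = 1.4170 m/s².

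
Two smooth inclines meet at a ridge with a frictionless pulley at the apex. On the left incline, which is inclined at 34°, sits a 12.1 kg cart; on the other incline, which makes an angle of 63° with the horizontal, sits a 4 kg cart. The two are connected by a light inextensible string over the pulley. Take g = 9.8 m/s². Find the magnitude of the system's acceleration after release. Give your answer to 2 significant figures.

1.9 m/s²

Resolve each weight along its own incline: the 12.1 kg mass has component 12.1 × 9.8 × sin 34° = 66.309 N down its slope, and the 4 kg mass has 4 × 9.8 × sin 63° = 34.927 N down its slope.
The 12.1 kg side's 66.309 N exceeds the other side's 34.927 N, so that mass slides down and the 4 kg mass slides up. Taking that direction as positive, Newton's second law for the whole system gives 66.309 − 34.927 = (12.1 + 4) a, so a = 31.382 / 16.1 = 1.9492 m/s².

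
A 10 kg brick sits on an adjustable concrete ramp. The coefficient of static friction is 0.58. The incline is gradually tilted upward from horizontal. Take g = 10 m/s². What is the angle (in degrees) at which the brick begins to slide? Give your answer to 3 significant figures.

30.1°

At the threshold of sliding, static friction is at its maximum μ_s N and exactly balances the weight component along the incline: mg sin θ = μ_s mg cos θ.
Hence tan θ = μ_s = 0.58, so θ = arctan(0.58) = 30.1137°.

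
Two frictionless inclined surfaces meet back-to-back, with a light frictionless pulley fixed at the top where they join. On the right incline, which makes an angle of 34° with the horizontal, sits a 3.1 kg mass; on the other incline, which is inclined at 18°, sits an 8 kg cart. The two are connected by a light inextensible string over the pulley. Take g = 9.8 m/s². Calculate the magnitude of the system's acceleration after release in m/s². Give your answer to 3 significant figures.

Resolve each weight along its own incline: the 3.1 kg mass has component 3.1 × 9.8 × sin 34° = 16.988 N down its slope, and the 8 kg mass has 8 × 9.8 × sin 18° = 24.227 N down its slope.
The 8 kg side's 24.227 N exceeds the other side's 16.988 N, so that mass slides down and the 3.1 kg mass slides up. Taking that direction as positive, Newton's second law for the whole system gives 24.227 − 16.988 = (3.1 + 8) a, so a = 7.239 / 11.1 = 0.6522 m/s².

0.652 m/s²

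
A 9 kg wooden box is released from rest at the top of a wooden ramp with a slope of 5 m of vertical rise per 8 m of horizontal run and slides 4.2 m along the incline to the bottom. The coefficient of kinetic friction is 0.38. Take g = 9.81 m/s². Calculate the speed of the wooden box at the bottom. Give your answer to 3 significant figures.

The weight component along the incline is mg sin 32.01° = 46.794 N and the normal force is N = mg cos 32.01° = 74.870 N.
Friction up the slope is f = μN = 0.38 × 74.870 = 28.451 N, so the net downslope force is 46.794 − 28.451 = 18.343 N and a = 18.343 / 9 = 2.0381 m/s².
Starting from rest over a distance of 4.2 m, v² = 2aL = 2 × 2.0381 × 4.2 = 17.1200, so v = 4.1376 m/s.

4.14 m/s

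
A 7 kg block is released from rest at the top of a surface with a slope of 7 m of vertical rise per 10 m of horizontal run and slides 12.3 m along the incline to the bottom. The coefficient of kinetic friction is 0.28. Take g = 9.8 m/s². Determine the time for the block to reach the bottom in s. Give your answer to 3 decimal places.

The weight component along the incline is mg sin 34.99° = 39.340 N and the normal force is N = mg cos 34.99° = 56.199 N.
Friction up the slope is f = μN = 0.28 × 56.199 = 15.736 N, so the net downslope force is 39.340 − 15.736 = 23.604 N and a = 23.604 / 7 = 3.3720 m/s².
Starting from rest, L = ½at², so t = √(2L/a) = √(2 × 12.3 / 3.3720) = 2.7010 s.

2.701 s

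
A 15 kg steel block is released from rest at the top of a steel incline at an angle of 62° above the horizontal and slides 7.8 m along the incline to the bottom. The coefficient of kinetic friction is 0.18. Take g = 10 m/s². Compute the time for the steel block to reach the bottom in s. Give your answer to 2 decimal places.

1.40 s

The weight component along the incline is mg sin 62° = 132.442 N and the normal force is N = mg cos 62° = 70.421 N.
Friction up the slope is f = μN = 0.18 × 70.421 = 12.676 N, so the net downslope force is 132.442 − 12.676 = 119.766 N and a = 119.766 / 15 = 7.9844 m/s².
Starting from rest, L = ½at², so t = √(2L/a) = √(2 × 7.8 / 7.9844) = 1.3978 s.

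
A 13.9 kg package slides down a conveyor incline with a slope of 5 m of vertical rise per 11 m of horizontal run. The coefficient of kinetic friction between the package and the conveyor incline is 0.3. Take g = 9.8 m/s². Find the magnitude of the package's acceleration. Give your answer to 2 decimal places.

1.38 m/s²

Resolving the weight along the incline: the component pulling the package down the slope is mg sin 24.44° = 13.9 × 9.8 × 0.4138 = 56.368 N, and the normal force is N = mg cos 24.44° = 13.9 × 9.8 × 0.9104 = 124.015 N.
Kinetic friction acts up the slope with magnitude f = μN = 0.3 × 124.015 = 37.204 N.
Net force along the incline is 56.368 − 37.204 = 19.164 N, so a = 19.164 / 13.9 = 1.3787 m/s².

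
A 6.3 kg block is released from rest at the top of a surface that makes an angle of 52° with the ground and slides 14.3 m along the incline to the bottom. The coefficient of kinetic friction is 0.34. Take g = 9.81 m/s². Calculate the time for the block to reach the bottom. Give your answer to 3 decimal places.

2.245 s

The weight component along the incline is mg sin 52° = 48.701 N and the normal force is N = mg cos 52° = 38.050 N.
Friction up the slope is f = μN = 0.34 × 38.050 = 12.937 N, so the net downslope force is 48.701 − 12.937 = 35.764 N and a = 35.764 / 6.3 = 5.6768 m/s².
Starting from rest, L = ½at², so t = √(2L/a) = √(2 × 14.3 / 5.6768) = 2.2446 s.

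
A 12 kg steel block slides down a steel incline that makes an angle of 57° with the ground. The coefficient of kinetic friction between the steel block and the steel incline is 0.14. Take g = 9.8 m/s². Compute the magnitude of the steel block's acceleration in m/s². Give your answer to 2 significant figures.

7.5 m/s²

Resolving the weight along the incline: the component pulling the steel block down the slope is mg sin 57° = 12 × 9.8 × 0.8387 = 98.631 N, and the normal force is N = mg cos 57° = 12 × 9.8 × 0.5446 = 64.045 N.
Kinetic friction acts up the slope with magnitude f = μN = 0.14 × 64.045 = 8.966 N.
Net force along the incline is 98.631 − 8.966 = 89.665 N, so a = 89.665 / 12 = 7.4721 m/s².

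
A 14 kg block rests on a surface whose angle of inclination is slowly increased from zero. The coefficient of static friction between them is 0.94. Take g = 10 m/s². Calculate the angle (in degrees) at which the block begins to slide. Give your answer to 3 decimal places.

43.229°

At the threshold of sliding, static friction is at its maximum μ_s N and exactly balances the weight component along the incline: mg sin θ = μ_s mg cos θ.
Hence tan θ = μ_s = 0.94, so θ = arctan(0.94) = 43.2285°.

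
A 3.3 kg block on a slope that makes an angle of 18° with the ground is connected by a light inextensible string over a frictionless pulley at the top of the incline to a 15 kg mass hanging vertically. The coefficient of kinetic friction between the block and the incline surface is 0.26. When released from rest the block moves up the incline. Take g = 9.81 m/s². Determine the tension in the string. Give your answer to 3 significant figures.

For the block on the incline: the weight component along the slope is m₁g sin 18° = 3.3 × 9.81 × 0.3090 = 10.003 N and the normal force is N = m₁g cos 18° = 30.789 N.
Kinetic friction opposes the block's motion up the incline: f = μN = 0.26 × 30.789 = 8.005 N acting down the slope.
Newton's second law for the block (up-slope positive): T − 10.003 − 8.005 = 3.3 a. For the hanging mass (downward positive): 15 × 9.81 − T = 15 a.
Adding the two equations eliminates T: 129.142 = 18.3 a, so a = 7.0569 m/s².
Then from the hanging mass's equation, T = 15 × (9.81 − 7.0569) = 41.297 N.

41.3 N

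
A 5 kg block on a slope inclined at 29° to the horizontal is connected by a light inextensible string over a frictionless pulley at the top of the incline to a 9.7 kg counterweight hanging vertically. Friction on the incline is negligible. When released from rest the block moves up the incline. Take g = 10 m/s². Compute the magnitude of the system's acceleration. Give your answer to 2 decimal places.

4.95 m/s²

For the block on the incline: the weight component along the slope is m₁g sin 29° = 5 × 10 × 0.4848 = 24.240 N and the normal force is N = m₁g cos 29° = 43.731 N.
Newton's second law for the block (up-slope positive): T − 24.240 = 5 a. For the hanging counterweight (downward positive): 9.7 × 10 − T = 9.7 a.
Adding the two equations eliminates T: 72.760 = 14.7 a, so a = 4.9497 m/s².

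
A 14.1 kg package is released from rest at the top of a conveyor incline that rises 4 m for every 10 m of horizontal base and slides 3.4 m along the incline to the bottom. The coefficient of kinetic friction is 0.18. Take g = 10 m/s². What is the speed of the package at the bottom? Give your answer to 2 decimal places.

3.73 m/s

The weight component along the incline is mg sin 21.80° = 52.366 N and the normal force is N = mg cos 21.80° = 130.915 N.
Friction up the slope is f = μN = 0.18 × 130.915 = 23.565 N, so the net downslope force is 52.366 − 23.565 = 28.801 N and a = 28.801 / 14.1 = 2.0426 m/s².
Starting from rest over a distance of 3.4 m, v² = 2aL = 2 × 2.0426 × 3.4 = 13.8897, so v = 3.7269 m/s.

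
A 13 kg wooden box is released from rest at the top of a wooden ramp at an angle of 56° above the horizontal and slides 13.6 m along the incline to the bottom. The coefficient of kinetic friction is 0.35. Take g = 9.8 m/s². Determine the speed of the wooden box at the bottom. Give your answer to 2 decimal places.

12.99 m/s

The weight component along the incline is mg sin 56° = 105.619 N and the normal force is N = mg cos 56° = 71.241 N.
Friction up the slope is f = μN = 0.35 × 71.241 = 24.934 N, so the net downslope force is 105.619 − 24.934 = 80.685 N and a = 80.685 / 13 = 6.2065 m/s².
Starting from rest over a distance of 13.6 m, v² = 2aL = 2 × 6.2065 × 13.6 = 168.8168, so v = 12.9930 m/s.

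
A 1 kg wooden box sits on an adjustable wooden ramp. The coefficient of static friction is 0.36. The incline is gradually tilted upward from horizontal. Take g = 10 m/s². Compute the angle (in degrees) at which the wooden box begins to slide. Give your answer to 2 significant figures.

20°

At the threshold of sliding, static friction is at its maximum μ_s N and exactly balances the weight component along the incline: mg sin θ = μ_s mg cos θ.
Hence tan θ = μ_s = 0.36, so θ = arctan(0.36) = 19.7989°.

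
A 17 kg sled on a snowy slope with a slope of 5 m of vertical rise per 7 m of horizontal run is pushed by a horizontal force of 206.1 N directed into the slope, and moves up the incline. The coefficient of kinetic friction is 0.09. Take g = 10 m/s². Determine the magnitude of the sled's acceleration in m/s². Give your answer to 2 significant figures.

The horizontal push has components F cos 35.54° = 206.1 × 0.8137 = 167.704 N up the incline and F sin 35.54° = 206.1 × 0.5812 = 119.785 N pressing into the surface.
The normal force is therefore N = mg cos 35.54° + F sin 35.54° = 138.329 + 119.785 = 258.114 N, and kinetic friction down the slope is μN = 0.09 × 258.114 = 23.230 N.
Along the incline: F cos 35.54° − mg sin 35.54° − μN = ma, so 167.704 − 98.804 − 23.230 = 17 a, giving a = 2.6865 m/s².

2.7 m/s²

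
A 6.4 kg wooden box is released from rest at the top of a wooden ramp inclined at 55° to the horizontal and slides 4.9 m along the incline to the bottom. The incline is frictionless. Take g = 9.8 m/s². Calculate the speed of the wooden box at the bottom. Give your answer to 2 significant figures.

The weight component along the incline is mg sin 55° = 51.377 N and the normal force is N = mg cos 55° = 35.975 N.
With no friction, a = g sin 55° = 8.0277 m/s².
Starting from rest over a distance of 4.9 m, v² = 2aL = 2 × 8.0277 × 4.9 = 78.6715, so v = 8.8697 m/s.

8.9 m/s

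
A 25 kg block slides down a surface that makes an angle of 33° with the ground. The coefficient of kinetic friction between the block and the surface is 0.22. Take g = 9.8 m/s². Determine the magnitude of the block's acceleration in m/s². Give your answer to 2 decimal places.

Resolving the weight along the incline: the component pulling the block down the slope is mg sin 33° = 25 × 9.8 × 0.5446 = 133.427 N, and the normal force is N = mg cos 33° = 25 × 9.8 × 0.8387 = 205.482 N.
Kinetic friction acts up the slope with magnitude f = μN = 0.22 × 205.482 = 45.206 N.
Net force along the incline is 133.427 − 45.206 = 88.221 N, so a = 88.221 / 25 = 3.5288 m/s².

3.53 m/s²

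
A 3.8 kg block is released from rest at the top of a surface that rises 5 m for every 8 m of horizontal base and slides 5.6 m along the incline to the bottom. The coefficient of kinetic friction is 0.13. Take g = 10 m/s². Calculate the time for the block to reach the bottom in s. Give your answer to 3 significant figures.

The weight component along the incline is mg sin 32.01° = 20.140 N and the normal force is N = mg cos 32.01° = 32.224 N.
Friction up the slope is f = μN = 0.13 × 32.224 = 4.189 N, so the net downslope force is 20.140 − 4.189 = 15.951 N and a = 15.951 / 3.8 = 4.1976 m/s².
Starting from rest, L = ½at², so t = √(2L/a) = √(2 × 5.6 / 4.1976) = 1.6335 s.

1.63 s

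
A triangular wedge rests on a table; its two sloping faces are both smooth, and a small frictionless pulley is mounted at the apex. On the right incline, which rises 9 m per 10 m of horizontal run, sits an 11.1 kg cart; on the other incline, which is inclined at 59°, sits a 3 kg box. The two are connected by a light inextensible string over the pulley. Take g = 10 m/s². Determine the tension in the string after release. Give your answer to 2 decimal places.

36.04 N

Resolve each weight along its own incline: the 11.1 kg mass has component 11.1 × 10 × sin 41.99° = 74.255 N down its slope, and the 3 kg mass has 3 × 10 × sin 59° = 25.715 N down its slope.
The 11.1 kg side's 74.255 N exceeds the other side's 25.715 N, so that mass slides down and the 3 kg mass slides up. Taking that direction as positive, Newton's second law for the whole system gives 74.255 − 25.715 = (11.1 + 3) a, so a = 48.540 / 14.1 = 3.4426 m/s².
For the 3 kg mass (up-slope positive): T − 25.715 = 3 × 3.4426, so T = 36.043 N.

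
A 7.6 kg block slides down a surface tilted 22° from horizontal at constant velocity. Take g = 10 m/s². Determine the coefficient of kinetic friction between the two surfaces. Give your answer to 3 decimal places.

At constant velocity the net force along the incline is zero: mg sin 22° = μ mg cos 22°.
So μ = tan 22° = 0.3746 / 0.9272 = 0.4040.

0.404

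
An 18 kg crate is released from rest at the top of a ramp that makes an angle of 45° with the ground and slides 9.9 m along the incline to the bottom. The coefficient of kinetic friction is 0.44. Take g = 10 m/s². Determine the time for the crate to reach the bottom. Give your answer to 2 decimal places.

2.24 s

The weight component along the incline is mg sin 45° = 127.279 N and the normal force is N = mg cos 45° = 127.279 N.
Friction up the slope is f = μN = 0.44 × 127.279 = 56.003 N, so the net downslope force is 127.279 − 56.003 = 71.276 N and a = 71.276 / 18 = 3.9598 m/s².
Starting from rest, L = ½at², so t = √(2L/a) = √(2 × 9.9 / 3.9598) = 2.2361 s.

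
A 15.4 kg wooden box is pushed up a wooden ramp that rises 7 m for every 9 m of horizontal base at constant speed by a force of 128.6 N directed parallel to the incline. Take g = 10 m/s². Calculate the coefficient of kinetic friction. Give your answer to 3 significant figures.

At constant speed ΣF = 0 along the incline. The applied 128.6 N acts up the slope; the weight component mg sin 37.87° = 94.547 N and kinetic friction μN both act down the slope.
So 128.6 = 94.547 + μ × 121.560, giving μ = (128.6 − 94.547) / 121.560 = 0.2801.

0.280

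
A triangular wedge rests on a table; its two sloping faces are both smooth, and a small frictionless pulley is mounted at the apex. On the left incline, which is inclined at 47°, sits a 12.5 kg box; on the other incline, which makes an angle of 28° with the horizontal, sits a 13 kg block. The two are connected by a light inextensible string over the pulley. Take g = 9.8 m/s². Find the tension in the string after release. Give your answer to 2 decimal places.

74.99 N

Resolve each weight along its own incline: the 12.5 kg mass has component 12.5 × 9.8 × sin 47° = 89.591 N down its slope, and the 13 kg mass has 13 × 9.8 × sin 28° = 59.811 N down its slope.
The 12.5 kg side's 89.591 N exceeds the other side's 59.811 N, so that mass slides down and the 13 kg mass slides up. Taking that direction as positive, Newton's second law for the whole system gives 89.591 − 59.811 = (12.5 + 13) a, so a = 29.780 / 25.5 = 1.1678 m/s².
For the 13 kg mass (up-slope positive): T − 59.811 = 13 × 1.1678, so T = 74.992 N.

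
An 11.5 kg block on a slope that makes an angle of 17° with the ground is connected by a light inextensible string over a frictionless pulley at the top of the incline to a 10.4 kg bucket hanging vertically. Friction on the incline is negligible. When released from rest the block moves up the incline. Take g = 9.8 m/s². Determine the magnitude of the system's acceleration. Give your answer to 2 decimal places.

3.15 m/s²

For the block on the incline: the weight component along the slope is m₁g sin 17° = 11.5 × 9.8 × 0.2924 = 32.953 N and the normal force is N = m₁g cos 17° = 107.776 N.
Newton's second law for the block (up-slope positive): T − 32.953 = 11.5 a. For the hanging bucket (downward positive): 10.4 × 9.8 − T = 10.4 a.
Adding the two equations eliminates T: 68.967 = 21.9 a, so a = 3.1492 m/s².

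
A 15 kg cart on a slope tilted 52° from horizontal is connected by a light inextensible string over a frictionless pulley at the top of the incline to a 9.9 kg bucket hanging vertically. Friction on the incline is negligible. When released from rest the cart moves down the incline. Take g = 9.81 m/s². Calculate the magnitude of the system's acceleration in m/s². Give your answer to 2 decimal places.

0.76 m/s²

For the cart on the incline: the weight component along the slope is m₁g sin 52° = 15 × 9.81 × 0.7880 = 115.954 N and the normal force is N = m₁g cos 52° = 90.595 N.
Newton's second law for the cart (down-slope positive): 115.954 − T = 15 a. For the hanging bucket (upward positive): T − 9.9 × 9.81 = 9.9 a.
Adding the two equations eliminates T: 18.835 = 24.9 a, so a = 0.7564 m/s².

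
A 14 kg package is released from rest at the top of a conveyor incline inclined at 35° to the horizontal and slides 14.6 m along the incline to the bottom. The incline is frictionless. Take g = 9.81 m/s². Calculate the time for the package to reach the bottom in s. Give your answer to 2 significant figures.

The weight component along the incline is mg sin 35° = 78.775 N and the normal force is N = mg cos 35° = 112.502 N.
With no friction, a = g sin 35° = 5.6268 m/s².
Starting from rest, L = ½at², so t = √(2L/a) = √(2 × 14.6 / 5.6268) = 2.2780 s.

2.3 s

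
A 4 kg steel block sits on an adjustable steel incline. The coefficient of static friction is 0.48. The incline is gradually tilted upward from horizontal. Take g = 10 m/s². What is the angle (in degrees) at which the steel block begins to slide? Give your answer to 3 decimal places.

At the threshold of sliding, static friction is at its maximum μ_s N and exactly balances the weight component along the incline: mg sin θ = μ_s mg cos θ.
Hence tan θ = μ_s = 0.48, so θ = arctan(0.48) = 25.6410°.

25.641°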